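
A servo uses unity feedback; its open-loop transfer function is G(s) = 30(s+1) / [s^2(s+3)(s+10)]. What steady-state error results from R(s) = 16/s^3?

16

Two free integrators in G(s): this is a type 2 system.
K_a = lim_{s→0} s^2·G(s) = 30·1 / (3·10) = 1.
r(t) = 8t^2 gives R(s) = 16/s^3.
e_ss = 16/K_a = 16/1 = 16.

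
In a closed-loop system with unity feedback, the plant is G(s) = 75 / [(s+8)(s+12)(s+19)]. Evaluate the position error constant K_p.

25/608

No free integrators in G(s): this is a type 0 system.
K_p = lim_{s→0} G(s) = 75 / (8·12·19) = 25/608.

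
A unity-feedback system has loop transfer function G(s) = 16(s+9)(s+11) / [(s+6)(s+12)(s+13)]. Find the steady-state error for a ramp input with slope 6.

infinity

No free integrators in G(s): this is a type 0 system.
For a type-0 system K_v = 0, so e_ss to a ramp input is unbounded.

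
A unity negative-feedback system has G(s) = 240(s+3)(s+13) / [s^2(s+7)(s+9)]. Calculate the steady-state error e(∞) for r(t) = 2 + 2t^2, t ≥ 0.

7/260

System type = 2 (two poles at s=0). Treating each term separately:
  • 2: tracked with zero error.
  • 2t^2: e_ss = 4/K_a with K_a=1040/7 → 7/260.
Total e_ss = 7/260.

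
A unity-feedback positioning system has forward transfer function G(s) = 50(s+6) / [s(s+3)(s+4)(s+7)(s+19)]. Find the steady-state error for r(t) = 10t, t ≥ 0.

System type = 1 (one pole at s=0).
K_v = lim_{s→0} s·G(s) = 50·6 / (3·4·7·19) = 25/133.
e_ss = 10/K_v = 10/(25/133) = 53.2.

53.2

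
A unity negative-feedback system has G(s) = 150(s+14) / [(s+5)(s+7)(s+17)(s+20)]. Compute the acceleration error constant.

No free integrators in G(s): this is a type 0 system.
K_a = lim_{s→0} s^2·G(s) = 0 (the extra factor of s kills the finite limit).

0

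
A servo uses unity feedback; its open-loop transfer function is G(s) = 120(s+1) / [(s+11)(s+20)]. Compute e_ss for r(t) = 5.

The open loop has no poles at the origin → type 0 system.
K_p = lim_{s→0} G(s) = 120·1 / (11·20) = 6/11.
e_ss = 5/(1 + K_p) = 5/(17/11) = 55/17.

55/17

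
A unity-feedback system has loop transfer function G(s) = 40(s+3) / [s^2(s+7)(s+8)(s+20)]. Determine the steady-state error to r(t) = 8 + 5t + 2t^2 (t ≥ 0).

G(s) has two factors of s in the denominator, so the system is type 2. Taking each input component in turn:
  • 8: tracked with zero error.
  • 5t: tracked with zero error.
  • 2t^2: e_ss = 4/K_a with K_a=3/28 → 112/3.
Total e_ss = 112/3.

112/3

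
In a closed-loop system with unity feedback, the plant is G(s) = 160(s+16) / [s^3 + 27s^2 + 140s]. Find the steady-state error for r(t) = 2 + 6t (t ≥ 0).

The denominator has no term below 140s — 1 pole at s=0, type 1. Taking each input component in turn:
  • 2: tracked with zero error.
  • 6t: e_ss = 6/K_v with K_v=128/7 → 21/64.
Total e_ss = 21/64.

21/64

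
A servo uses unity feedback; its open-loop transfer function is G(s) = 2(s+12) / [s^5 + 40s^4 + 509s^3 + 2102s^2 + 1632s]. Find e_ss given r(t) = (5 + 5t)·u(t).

340

The denominator has no term below 1632s — 1 pole at s=0, type 1. Taking each input component in turn:
  • 5: tracked with zero error.
  • 5t: e_ss = 5/K_v with K_v=1/68 → 340.
Total e_ss = 340.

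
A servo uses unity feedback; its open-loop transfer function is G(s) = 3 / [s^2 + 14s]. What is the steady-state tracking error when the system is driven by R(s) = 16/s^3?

infinity

Factoring s from the denominator leaves a polynomial with constant term 14, so the system is type 1.
K_a = lim_{s→0} s^2·G(s) = 0; the steady-state error to this parabolic input grows without bound.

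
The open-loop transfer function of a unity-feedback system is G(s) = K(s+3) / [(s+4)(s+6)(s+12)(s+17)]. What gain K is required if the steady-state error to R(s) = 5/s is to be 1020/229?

G(s) has no factors of s in the denominator, so the system is type 0.
K_p = lim_{s→0} G(s) = K·3 / (4·6·12·17) = (1/1632)·K.
e_ss = 5/(1 + K_p) = 1020/229 ⇒ 1 + (1/1632)·K = 229/204 ⇒ K = 200.

200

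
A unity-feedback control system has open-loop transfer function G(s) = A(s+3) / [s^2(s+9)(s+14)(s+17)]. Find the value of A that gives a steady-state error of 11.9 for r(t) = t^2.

G(s) has two factors of s in the denominator, so the system is type 2.
K_a = lim_{s→0} s^2·G(s) = A·3 / (9·14·17) = (1/714)·A.
e_ss = 2/K_a = 11.9 ⇒ K_a = 20/119 ⇒ A = (20/119)/(1/714) = 120.

120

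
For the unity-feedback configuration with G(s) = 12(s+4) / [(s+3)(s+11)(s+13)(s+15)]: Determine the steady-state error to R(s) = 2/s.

4290/2161

The open loop has no poles at the origin → type 0 system.
K_p = lim_{s→0} G(s) = 12·4 / (3·11·13·15) = 16/2145.
e_ss = 2/(1 + K_p) = 2/(2161/2145) = 4290/2161.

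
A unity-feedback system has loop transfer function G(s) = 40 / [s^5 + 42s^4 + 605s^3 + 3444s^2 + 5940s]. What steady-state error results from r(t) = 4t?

Factoring s from the denominator leaves a polynomial with constant term 5940, so the system is type 1.
K_v = lim_{s→0} s·G(s) = 40 / 5940 = 2/297.
e_ss = 4/K_v = 4/(2/297) = 594.

594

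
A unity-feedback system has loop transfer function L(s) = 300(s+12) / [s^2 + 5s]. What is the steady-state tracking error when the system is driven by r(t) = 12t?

Factoring s from the denominator leaves a polynomial with constant term 5, so the system is type 1.
K_v = lim_{s→0} s·L(s) = 300·12 / 5 = 720.
e_ss = 12/K_v = 12/720 = 1/60.

1/60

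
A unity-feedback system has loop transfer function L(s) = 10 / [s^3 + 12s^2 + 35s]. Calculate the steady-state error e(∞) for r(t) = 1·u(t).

The denominator has no term below 35s — 1 pole at s=0, type 1.
K_p = ∞ for a type-1 system; e_ss to a step is zero.

0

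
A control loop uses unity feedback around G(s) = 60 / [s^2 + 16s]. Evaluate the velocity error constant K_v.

The denominator has no term below 16s — 1 pole at s=0, type 1.
K_v = lim_{s→0} s·G(s) = 60 / 16 = 3.75.

3.75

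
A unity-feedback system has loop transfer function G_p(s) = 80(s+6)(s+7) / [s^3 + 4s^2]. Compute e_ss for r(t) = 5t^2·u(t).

Factoring s^2 from the denominator leaves a polynomial with constant term 4, so the system is type 2.
K_a = lim_{s→0} s^2·G_p(s) = 80·6·7 / 4 = 840.
r(t) = 5t^2 gives R(s) = 10/s^3.
e_ss = 10/K_a = 10/840 = 1/84.

1/84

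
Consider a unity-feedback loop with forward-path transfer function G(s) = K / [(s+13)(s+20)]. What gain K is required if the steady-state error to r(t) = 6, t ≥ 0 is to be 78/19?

120

The open loop has no poles at the origin → type 0 system.
K_p = lim_{s→0} G(s) = K / (13·20) = (1/260)·K.
e_ss = 6/(1 + K_p) = 78/19 ⇒ 1 + (1/260)·K = 19/13 ⇒ K = 120.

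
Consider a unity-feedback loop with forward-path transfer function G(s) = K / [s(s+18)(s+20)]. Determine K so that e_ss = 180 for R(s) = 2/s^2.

4

G(s) has one factor of s in the denominator, so the system is type 1.
K_v = lim_{s→0} s·G(s) = K / (18·20) = (1/360)·K.
e_ss = 2/K_v = 180 ⇒ K_v = 1/90 ⇒ K = (1/90)/(1/360) = 4.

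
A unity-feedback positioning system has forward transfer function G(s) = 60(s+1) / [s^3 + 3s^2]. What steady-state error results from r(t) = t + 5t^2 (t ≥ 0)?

The denominator has no term below 3s^2 — 2 poles at s=0, type 2. Taking each input component in turn:
  • t: tracked with zero error.
  • 5t^2: e_ss = 10/K_a with K_a=20 → 0.5.
Total e_ss = 0.5.

0.5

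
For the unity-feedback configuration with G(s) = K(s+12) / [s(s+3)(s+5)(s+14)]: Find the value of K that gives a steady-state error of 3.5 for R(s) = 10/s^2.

50

One free integrator in G(s): this is a type 1 system.
K_v = lim_{s→0} s·G(s) = K·12 / (3·5·14) = (2/35)·K.
e_ss = 10/K_v = 3.5 ⇒ K_v = 20/7 ⇒ K = (20/7)/(2/35) = 50.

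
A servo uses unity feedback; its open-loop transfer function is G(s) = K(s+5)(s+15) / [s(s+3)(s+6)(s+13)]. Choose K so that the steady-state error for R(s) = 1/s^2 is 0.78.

4

The open loop has one pole at the origin → type 1 system.
K_v = lim_{s→0} s·G(s) = K·5·15 / (3·6·13) = (25/78)·K.
e_ss = 1/K_v = 0.78 ⇒ K_v = 50/39 ⇒ K = (50/39)/(25/78) = 4.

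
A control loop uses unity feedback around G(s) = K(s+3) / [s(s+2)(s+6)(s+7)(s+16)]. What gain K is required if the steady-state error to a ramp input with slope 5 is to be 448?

The open loop has one pole at the origin → type 1 system.
K_v = lim_{s→0} s·G(s) = K·3 / (2·6·7·16) = (1/448)·K.
e_ss = 5/K_v = 448 ⇒ K_v = 5/448 ⇒ K = (5/448)/(1/448) = 5.

5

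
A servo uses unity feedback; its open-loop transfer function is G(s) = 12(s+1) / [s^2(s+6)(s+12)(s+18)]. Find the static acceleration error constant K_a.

G(s) has two factors of s in the denominator, so the system is type 2.
K_a = lim_{s→0} s^2·G(s) = 12·1 / (6·12·18) = 1/108.

1/108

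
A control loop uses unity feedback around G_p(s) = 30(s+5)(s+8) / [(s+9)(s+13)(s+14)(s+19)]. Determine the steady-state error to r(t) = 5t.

System type = 0 (no poles at s=0).
K_v = lim_{s→0} s·G_p(s) = 0; the steady-state error to this ramp input grows without bound.

infinity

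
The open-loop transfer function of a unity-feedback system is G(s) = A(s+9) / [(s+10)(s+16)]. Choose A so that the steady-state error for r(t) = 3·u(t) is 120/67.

No free integrators in G(s): this is a type 0 system.
K_p = lim_{s→0} G(s) = A·9 / (10·16) = (9/160)·A.
e_ss = 3/(1 + K_p) = 120/67 ⇒ 1 + (9/160)·A = 1.675 ⇒ A = 12.

12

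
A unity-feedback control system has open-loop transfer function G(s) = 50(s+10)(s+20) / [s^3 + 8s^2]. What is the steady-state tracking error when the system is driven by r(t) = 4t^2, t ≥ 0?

0.0064

Lowest-order denominator term is 8s^2, so the open loop has 2 poles at the origin → type 2 system.
K_a = lim_{s→0} s^2·G(s) = 50·10·20 / 8 = 1250.
r(t) = 4t^2 gives R(s) = 8/s^3.
e_ss = 8/K_a = 8/1250 = 0.0064.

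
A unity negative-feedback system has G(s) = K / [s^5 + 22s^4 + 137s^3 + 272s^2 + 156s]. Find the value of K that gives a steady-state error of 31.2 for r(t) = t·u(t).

Factoring s from the denominator leaves a polynomial with constant term 156, so the system is type 1.
K_v = lim_{s→0} s·G(s) = K / 156 = (1/156)·K.
e_ss = 1/K_v = 31.2 ⇒ K_v = 5/156 ⇒ K = (5/156)/(1/156) = 5.

5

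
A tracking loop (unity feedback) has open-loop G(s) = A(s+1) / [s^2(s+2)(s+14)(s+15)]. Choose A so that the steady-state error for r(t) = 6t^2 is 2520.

System type = 2 (two poles at s=0).
K_a = lim_{s→0} s^2·G(s) = A·1 / (2·14·15) = (1/420)·A.
e_ss = 12/K_a = 2520 ⇒ K_a = 1/210 ⇒ A = (1/210)/(1/420) = 2.

2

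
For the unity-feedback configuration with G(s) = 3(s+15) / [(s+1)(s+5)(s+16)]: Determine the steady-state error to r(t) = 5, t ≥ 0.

The open loop has no poles at the origin → type 0 system.
K_p = lim_{s→0} G(s) = 3·15 / (1·5·16) = 0.5625.
e_ss = 5/(1 + K_p) = 5/1.5625 = 3.2.

3.2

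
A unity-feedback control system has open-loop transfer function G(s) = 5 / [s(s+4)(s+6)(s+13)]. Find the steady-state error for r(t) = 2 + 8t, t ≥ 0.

499.2

The open loop has one pole at the origin → type 1 system. By superposition:
  • 2: tracked with zero error.
  • 8t: e_ss = 8/K_v with K_v=5/312 → 499.2.
Total e_ss = 499.2.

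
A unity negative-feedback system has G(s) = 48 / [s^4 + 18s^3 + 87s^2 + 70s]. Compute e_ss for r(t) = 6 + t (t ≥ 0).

35/24

The denominator has no term below 70s — 1 pole at s=0, type 1. By superposition:
  • 6: tracked with zero error.
  • t: e_ss = 1/K_v with K_v=24/35 → 35/24.
Total e_ss = 35/24.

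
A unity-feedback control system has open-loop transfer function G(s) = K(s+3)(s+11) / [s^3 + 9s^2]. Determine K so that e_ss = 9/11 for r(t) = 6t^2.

Lowest-order denominator term is 9s^2, so the open loop has 2 poles at the origin → type 2 system.
K_a = lim_{s→0} s^2·G(s) = K·3·11 / 9 = (11/3)·K.
e_ss = 12/K_a = 9/11 ⇒ K_a = 44/3 ⇒ K = (44/3)/(11/3) = 4.

4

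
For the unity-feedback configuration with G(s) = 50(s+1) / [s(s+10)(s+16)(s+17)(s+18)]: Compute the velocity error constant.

5/4896

System type = 1 (one pole at s=0).
K_v = lim_{s→0} s·G(s) = 50·1 / (10·16·17·18) = 5/4896.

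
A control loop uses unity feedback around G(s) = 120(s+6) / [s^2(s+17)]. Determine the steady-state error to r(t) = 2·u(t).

System type = 2 (two poles at s=0).
A type-2 system has K_p = ∞, so it tracks a step input with zero steady-state error.

0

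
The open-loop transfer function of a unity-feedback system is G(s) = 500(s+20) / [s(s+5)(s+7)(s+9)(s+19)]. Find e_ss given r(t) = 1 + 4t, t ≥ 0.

The open loop has one pole at the origin → type 1 system. Treating each term separately:
  • 1: tracked with zero error.
  • 4t: e_ss = 4/K_v with K_v=2000/1197 → 2.394.
Total e_ss = 2.394.

2.394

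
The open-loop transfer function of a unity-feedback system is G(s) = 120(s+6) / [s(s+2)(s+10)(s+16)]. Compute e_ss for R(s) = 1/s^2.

One free integrator in G(s): this is a type 1 system.
K_v = lim_{s→0} s·G(s) = 120·6 / (2·10·16) = 2.25.
e_ss = 1/K_v = 1/2.25 = 4/9.

4/9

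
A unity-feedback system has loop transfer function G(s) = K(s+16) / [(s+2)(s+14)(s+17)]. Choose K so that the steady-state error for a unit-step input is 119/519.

100

G(s) has no factors of s in the denominator, so the system is type 0.
K_p = lim_{s→0} G(s) = K·16 / (2·14·17) = (4/119)·K.
e_ss = 1/(1 + K_p) = 119/519 ⇒ 1 + (4/119)·K = 519/119 ⇒ K = 100.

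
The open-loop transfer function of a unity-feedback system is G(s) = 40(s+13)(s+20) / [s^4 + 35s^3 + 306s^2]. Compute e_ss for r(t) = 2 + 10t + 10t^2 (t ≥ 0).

153/260

The denominator has no term below 306s^2 — 2 poles at s=0, type 2. By superposition:
  • 2: tracked with zero error.
  • 10t: tracked with zero error.
  • 10t^2: e_ss = 20/K_a with K_a=5200/153 → 153/260.
Total e_ss = 153/260.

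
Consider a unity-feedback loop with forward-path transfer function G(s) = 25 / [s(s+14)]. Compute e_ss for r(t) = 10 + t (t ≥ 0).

One free integrator in G(s): this is a type 1 system. By superposition:
  • 10: tracked with zero error.
  • t: e_ss = 1/K_v with K_v=25/14 → 0.56.
Total e_ss = 0.56.

0.56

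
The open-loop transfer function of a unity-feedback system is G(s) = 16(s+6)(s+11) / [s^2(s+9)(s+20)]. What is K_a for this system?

88/15

Two free integrators in G(s): this is a type 2 system.
K_a = lim_{s→0} s^2·G(s) = 16·6·11 / (9·20) = 88/15.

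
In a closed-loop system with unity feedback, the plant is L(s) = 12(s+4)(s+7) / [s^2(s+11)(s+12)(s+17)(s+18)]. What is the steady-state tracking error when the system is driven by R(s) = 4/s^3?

System type = 2 (two poles at s=0).
K_a = lim_{s→0} s^2·L(s) = 12·4·7 / (11·12·17·18) = 14/1683.
r(t) = 2t^2 gives R(s) = 4/s^3.
e_ss = 4/K_a = 4/(14/1683) = 3366/7.

3366/7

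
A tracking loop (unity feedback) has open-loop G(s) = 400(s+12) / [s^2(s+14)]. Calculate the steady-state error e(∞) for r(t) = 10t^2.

7/120

G(s) has two factors of s in the denominator, so the system is type 2.
K_a = lim_{s→0} s^2·G(s) = 400·12 / (14) = 2400/7.
r(t) = 10t^2 gives R(s) = 20/s^3.
e_ss = 20/K_a = 20/(2400/7) = 7/120.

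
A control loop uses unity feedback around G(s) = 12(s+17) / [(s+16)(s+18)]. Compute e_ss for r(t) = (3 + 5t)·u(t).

G(s) has no factors of s in the denominator, so the system is type 0. Taking each input component in turn:
  • 3: e_ss = 3/(1+K_p) with K_p=17/24 → 72/41.
  • 5t: a type-0 system cannot track it, e_ss → ∞.
The unbounded component dominates.

infinity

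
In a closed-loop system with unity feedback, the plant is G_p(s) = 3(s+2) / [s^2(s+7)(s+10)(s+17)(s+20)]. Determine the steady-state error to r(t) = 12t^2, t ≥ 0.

G_p(s) has two factors of s in the denominator, so the system is type 2.
K_a = lim_{s→0} s^2·G_p(s) = 3·2 / (7·10·17·20) = 3/11900.
r(t) = 12t^2 gives R(s) = 24/s^3.
e_ss = 24/K_a = 24/(3/11900) = 95200.

95200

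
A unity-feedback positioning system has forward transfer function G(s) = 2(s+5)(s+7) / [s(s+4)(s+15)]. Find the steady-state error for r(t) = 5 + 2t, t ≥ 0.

G(s) has one factor of s in the denominator, so the system is type 1. Treating each term separately:
  • 5: tracked with zero error.
  • 2t: e_ss = 2/K_v with K_v=7/6 → 12/7.
Total e_ss = 12/7.

12/7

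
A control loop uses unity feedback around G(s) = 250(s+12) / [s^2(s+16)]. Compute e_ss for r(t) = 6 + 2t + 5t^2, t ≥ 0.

System type = 2 (two poles at s=0). Taking each input component in turn:
  • 6: tracked with zero error.
  • 2t: tracked with zero error.
  • 5t^2: e_ss = 10/K_a with K_a=187.5 → 4/75.
Total e_ss = 4/75.

4/75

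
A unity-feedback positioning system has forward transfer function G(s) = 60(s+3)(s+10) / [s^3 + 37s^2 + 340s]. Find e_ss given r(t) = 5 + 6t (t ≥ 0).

17/15

Factoring s from the denominator leaves a polynomial with constant term 340, so the system is type 1. Taking each input component in turn:
  • 5: tracked with zero error.
  • 6t: e_ss = 6/K_v with K_v=90/17 → 17/15.
Total e_ss = 17/15.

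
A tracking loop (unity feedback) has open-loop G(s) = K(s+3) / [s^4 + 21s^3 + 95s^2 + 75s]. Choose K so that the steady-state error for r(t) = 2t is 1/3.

The denominator has no term below 75s — 1 pole at s=0, type 1.
K_v = lim_{s→0} s·G(s) = K·3 / 75 = 0.04·K.
e_ss = 2/K_v = 1/3 ⇒ K_v = 6 ⇒ K = 6/0.04 = 150.

150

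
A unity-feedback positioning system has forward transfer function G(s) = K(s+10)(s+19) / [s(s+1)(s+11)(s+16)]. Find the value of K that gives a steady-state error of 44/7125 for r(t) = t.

The open loop has one pole at the origin → type 1 system.
K_v = lim_{s→0} s·G(s) = K·10·19 / (1·11·16) = (95/88)·K.
e_ss = 1/K_v = 44/7125 ⇒ K_v = 7125/44 ⇒ K = (7125/44)/(95/88) = 150.

150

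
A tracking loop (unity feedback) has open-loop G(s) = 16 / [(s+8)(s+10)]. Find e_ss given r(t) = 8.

20/3

G(s) has no factors of s in the denominator, so the system is type 0.
K_p = lim_{s→0} G(s) = 16 / (8·10) = 0.2.
e_ss = 8/(1 + K_p) = 8/1.2 = 20/3.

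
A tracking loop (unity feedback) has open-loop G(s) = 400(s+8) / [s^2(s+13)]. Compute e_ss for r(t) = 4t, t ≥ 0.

0

System type = 2 (two poles at s=0).
K_v = ∞ for a type-2 system; e_ss to a ramp is zero.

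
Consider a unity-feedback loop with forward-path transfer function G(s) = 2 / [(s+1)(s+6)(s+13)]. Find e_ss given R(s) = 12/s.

11.7

System type = 0 (no poles at s=0).
K_p = lim_{s→0} G(s) = 2 / (1·6·13) = 1/39.
e_ss = 12/(1 + K_p) = 12/(40/39) = 11.7.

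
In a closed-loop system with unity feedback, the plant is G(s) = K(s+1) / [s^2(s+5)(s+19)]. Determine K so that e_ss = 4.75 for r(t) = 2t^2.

The open loop has two poles at the origin → type 2 system.
K_a = lim_{s→0} s^2·G(s) = K·1 / (5·19) = (1/95)·K.
e_ss = 4/K_a = 4.75 ⇒ K_a = 16/19 ⇒ K = (16/19)/(1/95) = 80.

80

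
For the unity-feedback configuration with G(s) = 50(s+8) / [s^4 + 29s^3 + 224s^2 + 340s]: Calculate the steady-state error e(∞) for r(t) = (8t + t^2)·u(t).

Lowest-order denominator term is 340s, so the open loop has 1 pole at the origin → type 1 system. Taking each input component in turn:
  • 8t: e_ss = 8/K_v with K_v=20/17 → 6.8.
  • t^2: a type-1 system cannot track it, e_ss → ∞.
The unbounded component dominates.

infinity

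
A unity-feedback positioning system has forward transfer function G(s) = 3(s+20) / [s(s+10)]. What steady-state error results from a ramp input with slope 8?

The open loop has one pole at the origin → type 1 system.
K_v = lim_{s→0} s·G(s) = 3·20 / (10) = 6.
e_ss = 8/K_v = 8/6 = 4/3.

4/3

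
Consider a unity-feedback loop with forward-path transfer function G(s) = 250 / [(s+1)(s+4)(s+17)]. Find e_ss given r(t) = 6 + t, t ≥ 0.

infinity

System type = 0 (no poles at s=0). By superposition:
  • 6: e_ss = 6/(1+K_p) with K_p=125/34 → 68/53.
  • t: a type-0 system cannot track it, e_ss → ∞.
The unbounded component dominates.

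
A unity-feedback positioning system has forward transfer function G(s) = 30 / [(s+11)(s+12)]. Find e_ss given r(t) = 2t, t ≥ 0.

No free integrators in G(s): this is a type 0 system.
For a type-0 system K_v = 0, so e_ss to a ramp input is unbounded.

infinity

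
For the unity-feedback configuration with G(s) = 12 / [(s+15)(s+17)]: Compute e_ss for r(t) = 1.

The open loop has no poles at the origin → type 0 system.
K_p = lim_{s→0} G(s) = 12 / (15·17) = 4/85.
e_ss = 1/(1 + K_p) = 1/(89/85) = 85/89.

85/89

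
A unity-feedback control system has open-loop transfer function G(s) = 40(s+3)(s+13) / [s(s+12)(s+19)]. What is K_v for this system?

130/19

The open loop has one pole at the origin → type 1 system.
K_v = lim_{s→0} s·G(s) = 40·3·13 / (12·19) = 130/19.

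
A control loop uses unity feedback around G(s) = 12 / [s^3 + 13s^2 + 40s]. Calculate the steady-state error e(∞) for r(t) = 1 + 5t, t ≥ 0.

Factoring s from the denominator leaves a polynomial with constant term 40, so the system is type 1. Taking each input component in turn:
  • 1: tracked with zero error.
  • 5t: e_ss = 5/K_v with K_v=0.3 → 50/3.
Total e_ss = 50/3.

50/3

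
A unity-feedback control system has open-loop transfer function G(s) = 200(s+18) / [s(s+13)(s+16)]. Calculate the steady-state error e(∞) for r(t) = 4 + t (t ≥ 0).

13/225

G(s) has one factor of s in the denominator, so the system is type 1. Treating each term separately:
  • 4: tracked with zero error.
  • t: e_ss = 1/K_v with K_v=225/13 → 13/225.
Total e_ss = 13/225.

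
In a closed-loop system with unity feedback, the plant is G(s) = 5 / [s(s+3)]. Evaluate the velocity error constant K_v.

5/3

One free integrator in G(s): this is a type 1 system.
K_v = lim_{s→0} s·G(s) = 5 / (3) = 5/3.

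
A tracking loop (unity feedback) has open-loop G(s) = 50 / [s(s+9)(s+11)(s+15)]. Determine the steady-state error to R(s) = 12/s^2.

356.4

One free integrator in G(s): this is a type 1 system.
K_v = lim_{s→0} s·G(s) = 50 / (9·11·15) = 10/297.
e_ss = 12/K_v = 12/(10/297) = 356.4.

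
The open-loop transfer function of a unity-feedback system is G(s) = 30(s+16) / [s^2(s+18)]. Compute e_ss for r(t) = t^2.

System type = 2 (two poles at s=0).
K_a = lim_{s→0} s^2·G(s) = 30·16 / (18) = 80/3.
r(t) = t^2 gives R(s) = 2/s^3.
e_ss = 2/K_a = 2/(80/3) = 0.075.

0.075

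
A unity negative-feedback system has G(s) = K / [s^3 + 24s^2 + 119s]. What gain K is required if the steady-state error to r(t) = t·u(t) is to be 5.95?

The denominator has no term below 119s — 1 pole at s=0, type 1.
K_v = lim_{s→0} s·G(s) = K / 119 = (1/119)·K.
e_ss = 1/K_v = 5.95 ⇒ K_v = 20/119 ⇒ K = (20/119)/(1/119) = 20.

20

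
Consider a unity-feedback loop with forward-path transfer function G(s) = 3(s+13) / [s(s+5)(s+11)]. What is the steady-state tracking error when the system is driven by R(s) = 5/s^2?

275/39

System type = 1 (one pole at s=0).
K_v = lim_{s→0} s·G(s) = 3·13 / (5·11) = 39/55.
e_ss = 5/K_v = 5/(39/55) = 275/39.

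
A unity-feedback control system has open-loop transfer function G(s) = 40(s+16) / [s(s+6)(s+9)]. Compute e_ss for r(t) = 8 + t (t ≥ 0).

27/320

System type = 1 (one pole at s=0). Treating each term separately:
  • 8: tracked with zero error.
  • t: e_ss = 1/K_v with K_v=320/27 → 27/320.
Total e_ss = 27/320.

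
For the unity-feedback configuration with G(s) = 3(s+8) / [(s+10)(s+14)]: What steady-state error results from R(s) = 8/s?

The open loop has no poles at the origin → type 0 system.
K_p = lim_{s→0} G(s) = 3·8 / (10·14) = 6/35.
e_ss = 8/(1 + K_p) = 8/(41/35) = 280/41.

280/41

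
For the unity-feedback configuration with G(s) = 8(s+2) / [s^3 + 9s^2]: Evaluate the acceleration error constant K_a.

The denominator has no term below 9s^2 — 2 poles at s=0, type 2.
K_a = lim_{s→0} s^2·G(s) = 8·2 / 9 = 16/9.

16/9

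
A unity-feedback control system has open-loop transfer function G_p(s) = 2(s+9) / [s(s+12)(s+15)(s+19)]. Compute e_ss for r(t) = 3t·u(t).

570

G_p(s) has one factor of s in the denominator, so the system is type 1.
K_v = lim_{s→0} s·G_p(s) = 2·9 / (12·15·19) = 1/190.
e_ss = 3/K_v = 3/(1/190) = 570.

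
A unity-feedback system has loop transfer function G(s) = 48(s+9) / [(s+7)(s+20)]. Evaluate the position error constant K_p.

108/35

No free integrators in G(s): this is a type 0 system.
K_p = lim_{s→0} G(s) = 48·9 / (7·20) = 108/35.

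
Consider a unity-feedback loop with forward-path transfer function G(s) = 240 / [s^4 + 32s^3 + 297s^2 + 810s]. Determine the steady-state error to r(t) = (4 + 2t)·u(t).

The denominator has no term below 810s — 1 pole at s=0, type 1. Treating each term separately:
  • 4: tracked with zero error.
  • 2t: e_ss = 2/K_v with K_v=8/27 → 6.75.
Total e_ss = 6.75.

6.75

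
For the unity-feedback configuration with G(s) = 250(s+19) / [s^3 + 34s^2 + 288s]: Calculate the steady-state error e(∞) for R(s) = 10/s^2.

288/475

Factoring s from the denominator leaves a polynomial with constant term 288, so the system is type 1.
K_v = lim_{s→0} s·G(s) = 250·19 / 288 = 2375/144.
e_ss = 10/K_v = 10/(2375/144) = 288/475.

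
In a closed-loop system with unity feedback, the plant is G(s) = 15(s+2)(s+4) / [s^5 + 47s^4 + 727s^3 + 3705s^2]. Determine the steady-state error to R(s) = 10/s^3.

Factoring s^2 from the denominator leaves a polynomial with constant term 3705, so the system is type 2.
K_a = lim_{s→0} s^2·G(s) = 15·2·4 / 3705 = 8/247.
r(t) = 5t^2 gives R(s) = 10/s^3.
e_ss = 10/K_a = 10/(8/247) = 308.75.

308.75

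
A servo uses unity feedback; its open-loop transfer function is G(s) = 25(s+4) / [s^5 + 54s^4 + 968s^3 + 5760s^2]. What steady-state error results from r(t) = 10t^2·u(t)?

1152

The denominator has no term below 5760s^2 — 2 poles at s=0, type 2.
K_a = lim_{s→0} s^2·G(s) = 25·4 / 5760 = 5/288.
r(t) = 10t^2 gives R(s) = 20/s^3.
e_ss = 20/K_a = 20/(5/288) = 1152.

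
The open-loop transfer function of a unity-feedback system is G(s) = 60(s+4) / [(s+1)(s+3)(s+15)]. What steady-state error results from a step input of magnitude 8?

24/19

G(s) has no factors of s in the denominator, so the system is type 0.
K_p = lim_{s→0} G(s) = 60·4 / (1·3·15) = 16/3.
e_ss = 8/(1 + K_p) = 8/(19/3) = 24/19.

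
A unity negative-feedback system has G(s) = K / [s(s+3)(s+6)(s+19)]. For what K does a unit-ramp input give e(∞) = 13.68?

One free integrator in G(s): this is a type 1 system.
K_v = lim_{s→0} s·G(s) = K / (3·6·19) = (1/342)·K.
e_ss = 1/K_v = 13.68 ⇒ K_v = 25/342 ⇒ K = (25/342)/(1/342) = 25.

25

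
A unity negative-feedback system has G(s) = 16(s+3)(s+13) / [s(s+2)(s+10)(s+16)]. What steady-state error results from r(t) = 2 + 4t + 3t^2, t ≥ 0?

G(s) has one factor of s in the denominator, so the system is type 1. Taking each input component in turn:
  • 2: tracked with zero error.
  • 4t: e_ss = 4/K_v with K_v=1.95 → 80/39.
  • 3t^2: a type-1 system cannot track it, e_ss → ∞.
The unbounded component dominates.

infinity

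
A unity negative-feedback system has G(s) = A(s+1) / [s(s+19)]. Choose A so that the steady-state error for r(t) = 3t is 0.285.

200

System type = 1 (one pole at s=0).
K_v = lim_{s→0} s·G(s) = A·1 / (19) = (1/19)·A.
e_ss = 3/K_v = 0.285 ⇒ K_v = 200/19 ⇒ A = (200/19)/(1/19) = 200.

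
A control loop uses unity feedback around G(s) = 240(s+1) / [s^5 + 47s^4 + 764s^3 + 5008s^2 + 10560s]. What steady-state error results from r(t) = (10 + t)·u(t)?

44

Lowest-order denominator term is 10560s, so the open loop has 1 pole at the origin → type 1 system. Taking each input component in turn:
  • 10: tracked with zero error.
  • t: e_ss = 1/K_v with K_v=1/44 → 44.
Total e_ss = 44.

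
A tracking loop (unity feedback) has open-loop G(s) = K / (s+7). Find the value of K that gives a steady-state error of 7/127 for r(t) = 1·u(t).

The open loop has no poles at the origin → type 0 system.
K_p = lim_{s→0} G(s) = K / (7) = (1/7)·K.
e_ss = 1/(1 + K_p) = 7/127 ⇒ 1 + (1/7)·K = 127/7 ⇒ K = 120.

120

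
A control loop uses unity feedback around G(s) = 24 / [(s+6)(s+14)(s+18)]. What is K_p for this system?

1/63

No free integrators in G(s): this is a type 0 system.
K_p = lim_{s→0} G(s) = 24 / (6·14·18) = 1/63.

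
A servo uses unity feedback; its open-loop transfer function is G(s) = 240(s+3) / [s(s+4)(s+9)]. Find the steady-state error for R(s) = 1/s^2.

0.05

System type = 1 (one pole at s=0).
K_v = lim_{s→0} s·G(s) = 240·3 / (4·9) = 20.
e_ss = 1/K_v = 1/20 = 0.05.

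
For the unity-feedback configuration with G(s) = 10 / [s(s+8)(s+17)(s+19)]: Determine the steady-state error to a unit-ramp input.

System type = 1 (one pole at s=0).
K_v = lim_{s→0} s·G(s) = 10 / (8·17·19) = 5/1292.
e_ss = 1/K_v = 1/(5/1292) = 258.4.

258.4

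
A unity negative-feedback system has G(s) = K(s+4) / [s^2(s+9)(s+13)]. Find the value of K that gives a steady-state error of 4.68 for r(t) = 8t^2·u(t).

100

G(s) has two factors of s in the denominator, so the system is type 2.
K_a = lim_{s→0} s^2·G(s) = K·4 / (9·13) = (4/117)·K.
e_ss = 16/K_a = 4.68 ⇒ K_a = 400/117 ⇒ K = (400/117)/(4/117) = 100.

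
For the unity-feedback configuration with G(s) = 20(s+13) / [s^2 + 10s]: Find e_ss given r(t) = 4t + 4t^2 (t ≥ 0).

Lowest-order denominator term is 10s, so the open loop has 1 pole at the origin → type 1 system. Treating each term separately:
  • 4t: e_ss = 4/K_v with K_v=26 → 2/13.
  • 4t^2: a type-1 system cannot track it, e_ss → ∞.
The unbounded component dominates.

infinity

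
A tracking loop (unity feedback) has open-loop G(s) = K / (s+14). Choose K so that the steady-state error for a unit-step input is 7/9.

The open loop has no poles at the origin → type 0 system.
K_p = lim_{s→0} G(s) = K / (14) = (1/14)·K.
e_ss = 1/(1 + K_p) = 7/9 ⇒ 1 + (1/14)·K = 9/7 ⇒ K = 4.

4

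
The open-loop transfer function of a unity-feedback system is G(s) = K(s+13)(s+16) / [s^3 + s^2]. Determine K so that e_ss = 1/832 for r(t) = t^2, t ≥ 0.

Lowest-order denominator term is s^2, so the open loop has 2 poles at the origin → type 2 system.
K_a = lim_{s→0} s^2·G(s) = K·13·16 / 1 = 208·K.
e_ss = 2/K_a = 1/832 ⇒ K_a = 1664 ⇒ K = 1664/208 = 8.

8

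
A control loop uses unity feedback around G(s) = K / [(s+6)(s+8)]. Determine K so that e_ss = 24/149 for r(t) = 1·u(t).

250

System type = 0 (no poles at s=0).
K_p = lim_{s→0} G(s) = K / (6·8) = (1/48)·K.
e_ss = 1/(1 + K_p) = 24/149 ⇒ 1 + (1/48)·K = 149/24 ⇒ K = 250.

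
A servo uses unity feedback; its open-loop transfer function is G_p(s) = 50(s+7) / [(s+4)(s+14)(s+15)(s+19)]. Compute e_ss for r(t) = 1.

The open loop has no poles at the origin → type 0 system.
K_p = lim_{s→0} G_p(s) = 50·7 / (4·14·15·19) = 5/228.
e_ss = 1/(1 + K_p) = 1/(233/228) = 228/233.

228/233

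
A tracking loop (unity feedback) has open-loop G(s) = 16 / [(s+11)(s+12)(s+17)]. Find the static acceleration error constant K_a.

0

G(s) has no factors of s in the denominator, so the system is type 0.
K_a = lim_{s→0} s^2·G(s) = 0 (the extra factor of s kills the finite limit).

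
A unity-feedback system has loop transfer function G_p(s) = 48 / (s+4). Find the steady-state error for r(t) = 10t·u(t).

The open loop has no poles at the origin → type 0 system.
K_v = lim_{s→0} s·G_p(s) = 0; the steady-state error to this ramp input grows without bound.

infinity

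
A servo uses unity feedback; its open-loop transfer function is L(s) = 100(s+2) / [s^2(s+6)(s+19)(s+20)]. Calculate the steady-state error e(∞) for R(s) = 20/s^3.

228

The open loop has two poles at the origin → type 2 system.
K_a = lim_{s→0} s^2·L(s) = 100·2 / (6·19·20) = 5/57.
r(t) = 10t^2 gives R(s) = 20/s^3.
e_ss = 20/K_a = 20/(5/57) = 228.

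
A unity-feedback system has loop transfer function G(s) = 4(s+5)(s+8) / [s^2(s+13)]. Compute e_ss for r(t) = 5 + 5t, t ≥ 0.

System type = 2 (two poles at s=0). Treating each term separately:
  • 5: tracked with zero error.
  • 5t: tracked with zero error.
Total e_ss = 0.

0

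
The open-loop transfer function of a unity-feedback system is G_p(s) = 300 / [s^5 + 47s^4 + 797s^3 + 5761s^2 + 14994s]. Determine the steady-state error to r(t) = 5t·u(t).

249.9

Factoring s from the denominator leaves a polynomial with constant term 14994, so the system is type 1.
K_v = lim_{s→0} s·G_p(s) = 300 / 14994 = 50/2499.
e_ss = 5/K_v = 5/(50/2499) = 249.9.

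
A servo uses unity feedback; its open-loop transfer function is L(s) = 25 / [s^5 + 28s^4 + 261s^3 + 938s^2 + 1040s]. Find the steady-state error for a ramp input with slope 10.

416

The denominator has no term below 1040s — 1 pole at s=0, type 1.
K_v = lim_{s→0} s·L(s) = 25 / 1040 = 5/208.
e_ss = 10/K_v = 10/(5/208) = 416.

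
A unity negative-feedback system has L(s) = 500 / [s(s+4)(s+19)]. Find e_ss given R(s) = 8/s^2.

The open loop has one pole at the origin → type 1 system.
K_v = lim_{s→0} s·L(s) = 500 / (4·19) = 125/19.
e_ss = 8/K_v = 8/(125/19) = 1.216.

1.216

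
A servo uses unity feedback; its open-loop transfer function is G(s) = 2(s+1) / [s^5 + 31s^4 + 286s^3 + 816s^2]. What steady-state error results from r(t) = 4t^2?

3264

The denominator has no term below 816s^2 — 2 poles at s=0, type 2.
K_a = lim_{s→0} s^2·G(s) = 2·1 / 816 = 1/408.
r(t) = 4t^2 gives R(s) = 8/s^3.
e_ss = 8/K_a = 8/(1/408) = 3264.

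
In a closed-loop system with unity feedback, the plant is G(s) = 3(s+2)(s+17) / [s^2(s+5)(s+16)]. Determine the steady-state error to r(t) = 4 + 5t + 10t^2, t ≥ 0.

Two free integrators in G(s): this is a type 2 system. Taking each input component in turn:
  • 4: tracked with zero error.
  • 5t: tracked with zero error.
  • 10t^2: e_ss = 20/K_a with K_a=1.275 → 800/51.
Total e_ss = 800/51.

800/51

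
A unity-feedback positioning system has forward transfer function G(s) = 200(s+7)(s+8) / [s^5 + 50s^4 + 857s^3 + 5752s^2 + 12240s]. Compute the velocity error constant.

The denominator has no term below 12240s — 1 pole at s=0, type 1.
K_v = lim_{s→0} s·G(s) = 200·7·8 / 12240 = 140/153.

140/153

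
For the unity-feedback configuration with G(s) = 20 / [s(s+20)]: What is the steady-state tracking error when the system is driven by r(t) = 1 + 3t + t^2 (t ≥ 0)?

infinity

System type = 1 (one pole at s=0). Taking each input component in turn:
  • 1: tracked with zero error.
  • 3t: e_ss = 3/K_v with K_v=1 → 3.
  • t^2: a type-1 system cannot track it, e_ss → ∞.
The unbounded component dominates.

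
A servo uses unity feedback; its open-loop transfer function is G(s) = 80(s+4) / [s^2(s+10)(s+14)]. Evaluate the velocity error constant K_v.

K_v = lim_{s→0} s·G(s); with 2 poles at the origin the limit diverges, so K_v = ∞.

infinity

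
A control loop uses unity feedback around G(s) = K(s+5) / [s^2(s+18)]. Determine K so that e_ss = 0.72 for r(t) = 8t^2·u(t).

80

System type = 2 (two poles at s=0).
K_a = lim_{s→0} s^2·G(s) = K·5 / (18) = (5/18)·K.
e_ss = 16/K_a = 0.72 ⇒ K_a = 200/9 ⇒ K = (200/9)/(5/18) = 80.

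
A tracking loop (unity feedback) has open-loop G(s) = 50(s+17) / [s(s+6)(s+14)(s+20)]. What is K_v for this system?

85/168

One free integrator in G(s): this is a type 1 system.
K_v = lim_{s→0} s·G(s) = 50·17 / (6·14·20) = 85/168.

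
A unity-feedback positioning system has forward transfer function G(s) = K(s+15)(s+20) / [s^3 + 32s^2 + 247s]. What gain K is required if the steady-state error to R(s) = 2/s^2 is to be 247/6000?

Factoring s from the denominator leaves a polynomial with constant term 247, so the system is type 1.
K_v = lim_{s→0} s·G(s) = K·15·20 / 247 = (300/247)·K.
e_ss = 2/K_v = 247/6000 ⇒ K_v = 12000/247 ⇒ K = (12000/247)/(300/247) = 40.

40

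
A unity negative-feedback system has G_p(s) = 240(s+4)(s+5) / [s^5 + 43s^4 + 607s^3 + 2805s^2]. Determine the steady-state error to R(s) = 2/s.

0

Lowest-order denominator term is 2805s^2, so the open loop has 2 poles at the origin → type 2 system.
K_p = ∞ for a type-2 system; e_ss to a step is zero.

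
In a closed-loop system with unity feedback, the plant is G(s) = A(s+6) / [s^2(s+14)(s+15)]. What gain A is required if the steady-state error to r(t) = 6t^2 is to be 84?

G(s) has two factors of s in the denominator, so the system is type 2.
K_a = lim_{s→0} s^2·G(s) = A·6 / (14·15) = (1/35)·A.
e_ss = 12/K_a = 84 ⇒ K_a = 1/7 ⇒ A = (1/7)/(1/35) = 5.

5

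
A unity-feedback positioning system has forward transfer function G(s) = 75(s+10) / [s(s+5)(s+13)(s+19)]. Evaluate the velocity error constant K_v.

One free integrator in G(s): this is a type 1 system.
K_v = lim_{s→0} s·G(s) = 75·10 / (5·13·19) = 150/247.

150/247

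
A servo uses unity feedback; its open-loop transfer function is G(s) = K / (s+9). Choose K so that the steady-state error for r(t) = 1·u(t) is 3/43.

G(s) has no factors of s in the denominator, so the system is type 0.
K_p = lim_{s→0} G(s) = K / (9) = (1/9)·K.
e_ss = 1/(1 + K_p) = 3/43 ⇒ 1 + (1/9)·K = 43/3 ⇒ K = 120.

120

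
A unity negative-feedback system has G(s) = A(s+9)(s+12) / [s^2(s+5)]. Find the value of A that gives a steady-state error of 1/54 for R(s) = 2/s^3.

System type = 2 (two poles at s=0).
K_a = lim_{s→0} s^2·G(s) = A·9·12 / (5) = 21.6·A.
e_ss = 2/K_a = 1/54 ⇒ K_a = 108 ⇒ A = 108/21.6 = 5.

5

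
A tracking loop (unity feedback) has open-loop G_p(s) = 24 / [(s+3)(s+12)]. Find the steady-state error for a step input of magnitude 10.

6

The open loop has no poles at the origin → type 0 system.
K_p = lim_{s→0} G_p(s) = 24 / (3·12) = 2/3.
e_ss = 10/(1 + K_p) = 10/(5/3) = 6.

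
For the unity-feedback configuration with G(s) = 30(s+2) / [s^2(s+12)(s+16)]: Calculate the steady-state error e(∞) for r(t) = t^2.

The open loop has two poles at the origin → type 2 system.
K_a = lim_{s→0} s^2·G(s) = 30·2 / (12·16) = 0.3125.
r(t) = t^2 gives R(s) = 2/s^3.
e_ss = 2/K_a = 2/0.3125 = 6.4.

6.4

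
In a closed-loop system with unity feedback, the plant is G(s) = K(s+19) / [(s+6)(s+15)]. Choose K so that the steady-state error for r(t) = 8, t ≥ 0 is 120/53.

12

No free integrators in G(s): this is a type 0 system.
K_p = lim_{s→0} G(s) = K·19 / (6·15) = (19/90)·K.
e_ss = 8/(1 + K_p) = 120/53 ⇒ 1 + (19/90)·K = 53/15 ⇒ K = 12.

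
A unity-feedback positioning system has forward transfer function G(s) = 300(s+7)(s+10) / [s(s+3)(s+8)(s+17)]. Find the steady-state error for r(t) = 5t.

G(s) has one factor of s in the denominator, so the system is type 1.
K_v = lim_{s→0} s·G(s) = 300·7·10 / (3·8·17) = 875/17.
e_ss = 5/K_v = 5/(875/17) = 17/175.

17/175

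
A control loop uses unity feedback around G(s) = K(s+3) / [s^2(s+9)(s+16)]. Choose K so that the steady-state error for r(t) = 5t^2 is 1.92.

Two free integrators in G(s): this is a type 2 system.
K_a = lim_{s→0} s^2·G(s) = K·3 / (9·16) = (1/48)·K.
e_ss = 10/K_a = 1.92 ⇒ K_a = 125/24 ⇒ K = (125/24)/(1/48) = 250.

250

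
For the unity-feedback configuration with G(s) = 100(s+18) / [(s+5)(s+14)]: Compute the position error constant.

The open loop has no poles at the origin → type 0 system.
K_p = lim_{s→0} G(s) = 100·18 / (5·14) = 180/7.

180/7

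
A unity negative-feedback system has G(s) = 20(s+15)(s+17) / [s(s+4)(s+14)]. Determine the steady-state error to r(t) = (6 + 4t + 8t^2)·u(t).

G(s) has one factor of s in the denominator, so the system is type 1. Taking each input component in turn:
  • 6: tracked with zero error.
  • 4t: e_ss = 4/K_v with K_v=1275/14 → 56/1275.
  • 8t^2: a type-1 system cannot track it, e_ss → ∞.
The unbounded component dominates.

infinity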